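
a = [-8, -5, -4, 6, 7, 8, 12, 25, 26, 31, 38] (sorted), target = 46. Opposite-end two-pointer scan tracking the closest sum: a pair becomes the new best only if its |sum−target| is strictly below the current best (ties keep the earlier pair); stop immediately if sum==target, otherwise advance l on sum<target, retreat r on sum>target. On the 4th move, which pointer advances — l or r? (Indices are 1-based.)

l

l=1 r=11: -8+38=30 d=16 *, l++
l=2 r=11: -5+38=33 d=13 *, l++
l=3 r=11: -4+38=34 d=12 *, l++
l=4 r=11: 6+38=44 d=2 *, l++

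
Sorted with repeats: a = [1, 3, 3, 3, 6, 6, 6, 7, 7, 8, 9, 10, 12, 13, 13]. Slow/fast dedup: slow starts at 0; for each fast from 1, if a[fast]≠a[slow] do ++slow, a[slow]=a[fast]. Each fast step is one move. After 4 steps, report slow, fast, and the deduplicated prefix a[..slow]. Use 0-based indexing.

slow=0 fast=1: a[fast]=3≠a[slow]=1 write a[1]=3, slow++,fast++
slow=1 fast=2: a[fast]=3=a[slow] dup, fast++
slow=1 fast=3: a[fast]=3=a[slow] dup, fast++
slow=1 fast=4: a[fast]=6≠a[slow]=3 write a[2]=6, slow++,fast++

slow=2, fast=5, prefix=[1, 3, 6]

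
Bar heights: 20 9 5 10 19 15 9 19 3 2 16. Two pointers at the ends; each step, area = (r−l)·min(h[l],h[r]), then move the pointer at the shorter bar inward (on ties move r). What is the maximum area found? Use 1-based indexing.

max area = 160

l=1 r=11: min(20,16)*10=160 best=160 *, r--
l=1 r=10: min(20,2)*9=18 best=160, r--
l=1 r=9: min(20,3)*8=24 best=160, r--
l=1 r=8: min(20,19)*7=133 best=160, r--
l=1 r=7: min(20,9)*6=54 best=160, r--
l=1 r=6: min(20,15)*5=75 best=160, r--
l=1 r=5: min(20,19)*4=76 best=160, r--
l=1 r=4: min(20,10)*3=30 best=160, r--
l=1 r=3: min(20,5)*2=10 best=160, r--
l=1 r=2: min(20,9)*1=9 best=160, r--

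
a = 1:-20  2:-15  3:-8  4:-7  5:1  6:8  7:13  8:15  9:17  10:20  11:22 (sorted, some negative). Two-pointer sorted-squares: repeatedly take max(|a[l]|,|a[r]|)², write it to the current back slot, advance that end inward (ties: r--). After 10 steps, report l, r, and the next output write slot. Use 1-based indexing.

[1,11] |-20|<=|22| out[11]=484 → r--
[1,10] |-20|<=|20| out[10]=400 → r--
[1,9] |-20|>|17| out[9]=400 → l++
[2,9] |-15|<=|17| out[8]=289 → r--
[2,8] |-15|<=|15| out[7]=225 → r--
[2,7] |-15|>|13| out[6]=225 → l++
[3,7] |-8|<=|13| out[5]=169 → r--
[3,6] |-8|<=|8| out[4]=64 → r--
[3,5] |-8|>|1| out[3]=64 → l++
[4,5] |-7|>|1| out[2]=49 → l++

l=5, r=5, next write slot=1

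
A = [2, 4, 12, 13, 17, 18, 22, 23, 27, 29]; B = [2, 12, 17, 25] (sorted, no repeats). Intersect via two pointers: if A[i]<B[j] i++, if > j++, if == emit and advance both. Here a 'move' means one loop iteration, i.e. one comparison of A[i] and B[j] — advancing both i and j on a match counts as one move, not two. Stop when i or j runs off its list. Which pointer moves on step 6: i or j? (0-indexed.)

i

[i=0,j=0] 2==2 emit → i++,j++
[i=1,j=1] 4<12 → i++
[i=2,j=1] 12==12 emit → i++,j++
[i=3,j=2] 13<17 → i++
[i=4,j=2] 17==17 emit → i++,j++
[i=5,j=3] 18<25 → i++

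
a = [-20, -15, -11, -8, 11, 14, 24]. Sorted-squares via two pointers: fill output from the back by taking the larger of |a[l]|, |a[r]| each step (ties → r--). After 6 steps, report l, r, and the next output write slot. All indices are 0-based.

l=3, r=3, next write slot=0

l=0 r=6: |-20|<=|24| out[6]=576, r--
l=0 r=5: |-20|>|14| out[5]=400, l++
l=1 r=5: |-15|>|14| out[4]=225, l++
l=2 r=5: |-11|<=|14| out[3]=196, r--
l=2 r=4: |-11|<=|11| out[2]=121, r--
l=2 r=3: |-11|>|-8| out[1]=121, l++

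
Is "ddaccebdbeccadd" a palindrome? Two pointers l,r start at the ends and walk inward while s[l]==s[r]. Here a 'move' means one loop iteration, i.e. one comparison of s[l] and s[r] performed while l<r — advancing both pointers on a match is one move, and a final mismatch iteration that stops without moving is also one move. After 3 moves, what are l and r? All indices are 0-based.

[0,14] 'd'=='d' → l++,r--
[1,13] 'd'=='d' → l++,r--
[2,12] 'a'=='a' → l++,r--

l=3, r=11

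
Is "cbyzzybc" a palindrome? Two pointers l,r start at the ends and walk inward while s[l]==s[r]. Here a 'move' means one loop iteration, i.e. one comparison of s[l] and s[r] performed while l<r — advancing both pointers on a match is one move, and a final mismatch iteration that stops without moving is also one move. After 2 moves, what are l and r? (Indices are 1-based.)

l=3, r=6

l=1 r=8: 'c'=='c', l++,r--
l=2 r=7: 'b'=='b', l++,r--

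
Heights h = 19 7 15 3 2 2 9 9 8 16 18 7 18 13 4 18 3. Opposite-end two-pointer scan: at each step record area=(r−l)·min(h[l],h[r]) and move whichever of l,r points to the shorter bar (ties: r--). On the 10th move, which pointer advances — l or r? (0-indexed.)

[0,16] min(19,3)*16=48 best=48 * → r--
[0,15] min(19,18)*15=270 best=270 * → r--
[0,14] min(19,4)*14=56 best=270 → r--
[0,13] min(19,13)*13=169 best=270 → r--
[0,12] min(19,18)*12=216 best=270 → r--
[0,11] min(19,7)*11=77 best=270 → r--
[0,10] min(19,18)*10=180 best=270 → r--
[0,9] min(19,16)*9=144 best=270 → r--
[0,8] min(19,8)*8=64 best=270 → r--
[0,7] min(19,9)*7=63 best=270 → r--

r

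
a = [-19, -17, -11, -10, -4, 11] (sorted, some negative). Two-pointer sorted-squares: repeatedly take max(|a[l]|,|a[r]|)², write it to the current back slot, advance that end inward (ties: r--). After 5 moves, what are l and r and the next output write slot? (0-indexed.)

[0,5] |-19|>|11| out[5]=361 → l++
[1,5] |-17|>|11| out[4]=289 → l++
[2,5] |-11|<=|11| out[3]=121 → r--
[2,4] |-11|>|-4| out[2]=121 → l++
[3,4] |-10|>|-4| out[1]=100 → l++

l=4, r=4, next write slot=0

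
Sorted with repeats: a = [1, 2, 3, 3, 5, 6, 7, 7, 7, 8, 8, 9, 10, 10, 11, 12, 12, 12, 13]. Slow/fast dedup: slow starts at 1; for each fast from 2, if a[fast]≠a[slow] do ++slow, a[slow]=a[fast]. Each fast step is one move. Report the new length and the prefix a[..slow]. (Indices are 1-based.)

length 12; prefix = [1, 2, 3, 5, 6, 7, 8, 9, 10, 11, 12, 13]

slow=1 fast=2: a[fast]=2≠a[slow]=1 write a[2]=2, slow++,fast++
slow=2 fast=3: a[fast]=3≠a[slow]=2 write a[3]=3, slow++,fast++
slow=3 fast=4: a[fast]=3=a[slow] dup, fast++
slow=3 fast=5: a[fast]=5≠a[slow]=3 write a[4]=5, slow++,fast++
slow=4 fast=6: a[fast]=6≠a[slow]=5 write a[5]=6, slow++,fast++
slow=5 fast=7: a[fast]=7≠a[slow]=6 write a[6]=7, slow++,fast++
slow=6 fast=8: a[fast]=7=a[slow] dup, fast++
slow=6 fast=9: a[fast]=7=a[slow] dup, fast++
slow=6 fast=10: a[fast]=8≠a[slow]=7 write a[7]=8, slow++,fast++
slow=7 fast=11: a[fast]=8=a[slow] dup, fast++
slow=7 fast=12: a[fast]=9≠a[slow]=8 write a[8]=9, slow++,fast++
slow=8 fast=13: a[fast]=10≠a[slow]=9 write a[9]=10, slow++,fast++
slow=9 fast=14: a[fast]=10=a[slow] dup, fast++
slow=9 fast=15: a[fast]=11≠a[slow]=10 write a[10]=11, slow++,fast++
slow=10 fast=16: a[fast]=12≠a[slow]=11 write a[11]=12, slow++,fast++
slow=11 fast=17: a[fast]=12=a[slow] dup, fast++
slow=11 fast=18: a[fast]=12=a[slow] dup, fast++
slow=11 fast=19: a[fast]=13≠a[slow]=12 write a[12]=13, slow++,fast++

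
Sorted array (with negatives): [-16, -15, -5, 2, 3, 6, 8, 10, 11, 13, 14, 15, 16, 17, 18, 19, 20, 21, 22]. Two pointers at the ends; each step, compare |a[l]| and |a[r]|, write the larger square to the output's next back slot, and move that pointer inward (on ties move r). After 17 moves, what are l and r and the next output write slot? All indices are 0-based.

l=3, r=4, next write slot=1

l=0 r=18: |-16|<=|22| out[18]=484, r--
l=0 r=17: |-16|<=|21| out[17]=441, r--
l=0 r=16: |-16|<=|20| out[16]=400, r--
l=0 r=15: |-16|<=|19| out[15]=361, r--
l=0 r=14: |-16|<=|18| out[14]=324, r--
l=0 r=13: |-16|<=|17| out[13]=289, r--
l=0 r=12: |-16|<=|16| out[12]=256, r--
l=0 r=11: |-16|>|15| out[11]=256, l++
l=1 r=11: |-15|<=|15| out[10]=225, r--
l=1 r=10: |-15|>|14| out[9]=225, l++
l=2 r=10: |-5|<=|14| out[8]=196, r--
l=2 r=9: |-5|<=|13| out[7]=169, r--
l=2 r=8: |-5|<=|11| out[6]=121, r--
l=2 r=7: |-5|<=|10| out[5]=100, r--
l=2 r=6: |-5|<=|8| out[4]=64, r--
l=2 r=5: |-5|<=|6| out[3]=36, r--
l=2 r=4: |-5|>|3| out[2]=25, l++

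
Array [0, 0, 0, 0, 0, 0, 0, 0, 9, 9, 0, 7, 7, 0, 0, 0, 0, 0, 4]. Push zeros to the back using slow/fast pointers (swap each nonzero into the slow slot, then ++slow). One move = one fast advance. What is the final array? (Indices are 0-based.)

[9, 9, 7, 7, 4, 0, 0, 0, 0, 0, 0, 0, 0, 0, 0, 0, 0, 0, 0]

slow=0 fast=0: a[fast]=0, fast++
slow=0 fast=1: a[fast]=0, fast++
slow=0 fast=2: a[fast]=0, fast++
slow=0 fast=3: a[fast]=0, fast++
slow=0 fast=4: a[fast]=0, fast++
slow=0 fast=5: a[fast]=0, fast++
slow=0 fast=6: a[fast]=0, fast++
slow=0 fast=7: a[fast]=0, fast++
slow=0 fast=8: a[fast]=9≠0 swap→a[0]=9, slow++,fast++
slow=1 fast=9: a[fast]=9≠0 swap→a[1]=9, slow++,fast++
slow=2 fast=10: a[fast]=0, fast++
slow=2 fast=11: a[fast]=7≠0 swap→a[2]=7, slow++,fast++
slow=3 fast=12: a[fast]=7≠0 swap→a[3]=7, slow++,fast++
slow=4 fast=13: a[fast]=0, fast++
slow=4 fast=14: a[fast]=0, fast++
slow=4 fast=15: a[fast]=0, fast++
slow=4 fast=16: a[fast]=0, fast++
slow=4 fast=17: a[fast]=0, fast++
slow=4 fast=18: a[fast]=4≠0 swap→a[4]=4, slow++,fast++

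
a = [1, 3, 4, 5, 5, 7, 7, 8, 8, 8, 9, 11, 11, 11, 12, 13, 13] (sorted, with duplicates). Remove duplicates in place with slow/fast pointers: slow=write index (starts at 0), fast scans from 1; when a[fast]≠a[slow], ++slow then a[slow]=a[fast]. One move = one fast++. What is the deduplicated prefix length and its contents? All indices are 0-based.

slow=0 fast=1: a[fast]=3≠a[slow]=1 write a[1]=3, slow++,fast++
slow=1 fast=2: a[fast]=4≠a[slow]=3 write a[2]=4, slow++,fast++
slow=2 fast=3: a[fast]=5≠a[slow]=4 write a[3]=5, slow++,fast++
slow=3 fast=4: a[fast]=5=a[slow] dup, fast++
slow=3 fast=5: a[fast]=7≠a[slow]=5 write a[4]=7, slow++,fast++
slow=4 fast=6: a[fast]=7=a[slow] dup, fast++
slow=4 fast=7: a[fast]=8≠a[slow]=7 write a[5]=8, slow++,fast++
slow=5 fast=8: a[fast]=8=a[slow] dup, fast++
slow=5 fast=9: a[fast]=8=a[slow] dup, fast++
slow=5 fast=10: a[fast]=9≠a[slow]=8 write a[6]=9, slow++,fast++
slow=6 fast=11: a[fast]=11≠a[slow]=9 write a[7]=11, slow++,fast++
slow=7 fast=12: a[fast]=11=a[slow] dup, fast++
slow=7 fast=13: a[fast]=11=a[slow] dup, fast++
slow=7 fast=14: a[fast]=12≠a[slow]=11 write a[8]=12, slow++,fast++
slow=8 fast=15: a[fast]=13≠a[slow]=12 write a[9]=13, slow++,fast++
slow=9 fast=16: a[fast]=13=a[slow] dup, fast++

length 10; prefix = [1, 3, 4, 5, 7, 8, 9, 11, 12, 13]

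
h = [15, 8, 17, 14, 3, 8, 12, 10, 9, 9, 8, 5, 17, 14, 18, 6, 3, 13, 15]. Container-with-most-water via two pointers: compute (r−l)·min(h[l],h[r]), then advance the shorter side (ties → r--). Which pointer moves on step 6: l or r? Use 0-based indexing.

l

[0,18] min(15,15)*18=270 best=270 * → r--
[0,17] min(15,13)*17=221 best=270 → r--
[0,16] min(15,3)*16=48 best=270 → r--
[0,15] min(15,6)*15=90 best=270 → r--
[0,14] min(15,18)*14=210 best=270 → l++
[1,14] min(8,18)*13=104 best=270 → l++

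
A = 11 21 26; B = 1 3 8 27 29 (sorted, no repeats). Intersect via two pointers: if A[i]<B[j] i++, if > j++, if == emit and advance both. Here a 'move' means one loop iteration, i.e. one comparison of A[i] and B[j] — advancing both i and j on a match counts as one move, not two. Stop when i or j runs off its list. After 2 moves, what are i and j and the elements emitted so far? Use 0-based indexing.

[i=0,j=0] 11>1 → j++
[i=0,j=1] 11>3 → j++

i=0, j=2, emitted=[]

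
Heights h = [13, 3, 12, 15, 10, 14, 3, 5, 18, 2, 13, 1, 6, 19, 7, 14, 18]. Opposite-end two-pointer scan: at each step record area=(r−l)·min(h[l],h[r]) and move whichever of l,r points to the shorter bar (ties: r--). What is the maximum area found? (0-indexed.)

max area = 208

l=0 r=16: min(13,18)*16=208 best=208 *, l++
l=1 r=16: min(3,18)*15=45 best=208, l++
l=2 r=16: min(12,18)*14=168 best=208, l++
l=3 r=16: min(15,18)*13=195 best=208, l++
l=4 r=16: min(10,18)*12=120 best=208, l++
l=5 r=16: min(14,18)*11=154 best=208, l++
l=6 r=16: min(3,18)*10=30 best=208, l++
l=7 r=16: min(5,18)*9=45 best=208, l++
l=8 r=16: min(18,18)*8=144 best=208, r--
l=8 r=15: min(18,14)*7=98 best=208, r--
l=8 r=14: min(18,7)*6=42 best=208, r--
l=8 r=13: min(18,19)*5=90 best=208, l++
l=9 r=13: min(2,19)*4=8 best=208, l++
l=10 r=13: min(13,19)*3=39 best=208, l++
l=11 r=13: min(1,19)*2=2 best=208, l++
l=12 r=13: min(6,19)*1=6 best=208, l++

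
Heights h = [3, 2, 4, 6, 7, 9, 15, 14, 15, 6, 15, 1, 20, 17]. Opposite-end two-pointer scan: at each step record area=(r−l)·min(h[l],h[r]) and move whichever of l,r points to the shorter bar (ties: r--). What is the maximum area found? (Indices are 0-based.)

max area = 105

l=0 r=13: min(3,17)*13=39 best=39 *, l++
l=1 r=13: min(2,17)*12=24 best=39, l++
l=2 r=13: min(4,17)*11=44 best=44 *, l++
l=3 r=13: min(6,17)*10=60 best=60 *, l++
l=4 r=13: min(7,17)*9=63 best=63 *, l++
l=5 r=13: min(9,17)*8=72 best=72 *, l++
l=6 r=13: min(15,17)*7=105 best=105 *, l++
l=7 r=13: min(14,17)*6=84 best=105, l++
l=8 r=13: min(15,17)*5=75 best=105, l++
l=9 r=13: min(6,17)*4=24 best=105, l++
l=10 r=13: min(15,17)*3=45 best=105, l++
l=11 r=13: min(1,17)*2=2 best=105, l++
l=12 r=13: min(20,17)*1=17 best=105, r--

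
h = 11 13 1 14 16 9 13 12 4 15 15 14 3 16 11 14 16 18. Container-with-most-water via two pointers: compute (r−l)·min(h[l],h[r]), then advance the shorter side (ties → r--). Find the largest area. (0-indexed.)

max area = 208

[0,17] min(11,18)*17=187 best=187 * → l++
[1,17] min(13,18)*16=208 best=208 * → l++
[2,17] min(1,18)*15=15 best=208 → l++
[3,17] min(14,18)*14=196 best=208 → l++
[4,17] min(16,18)*13=208 best=208 → l++
[5,17] min(9,18)*12=108 best=208 → l++
[6,17] min(13,18)*11=143 best=208 → l++
[7,17] min(12,18)*10=120 best=208 → l++
[8,17] min(4,18)*9=36 best=208 → l++
[9,17] min(15,18)*8=120 best=208 → l++
[10,17] min(15,18)*7=105 best=208 → l++
[11,17] min(14,18)*6=84 best=208 → l++
[12,17] min(3,18)*5=15 best=208 → l++
[13,17] min(16,18)*4=64 best=208 → l++
[14,17] min(11,18)*3=33 best=208 → l++
[15,17] min(14,18)*2=28 best=208 → l++
[16,17] min(16,18)*1=16 best=208 → l++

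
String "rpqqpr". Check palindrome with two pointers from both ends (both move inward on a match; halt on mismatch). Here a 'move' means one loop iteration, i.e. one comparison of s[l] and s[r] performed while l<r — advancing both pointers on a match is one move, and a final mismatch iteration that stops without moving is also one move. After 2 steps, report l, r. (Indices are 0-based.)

l=2, r=3

[0,5] 'r'=='r' → l++,r--
[1,4] 'p'=='p' → l++,r--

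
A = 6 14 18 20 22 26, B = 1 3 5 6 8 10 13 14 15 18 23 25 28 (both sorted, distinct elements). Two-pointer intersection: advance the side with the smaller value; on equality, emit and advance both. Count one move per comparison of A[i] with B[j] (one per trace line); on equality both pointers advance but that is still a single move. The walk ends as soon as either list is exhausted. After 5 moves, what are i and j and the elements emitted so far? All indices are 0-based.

[i=0,j=0] 6>1 → j++
[i=0,j=1] 6>3 → j++
[i=0,j=2] 6>5 → j++
[i=0,j=3] 6==6 emit → i++,j++
[i=1,j=4] 14>8 → j++

i=1, j=5, emitted=[6]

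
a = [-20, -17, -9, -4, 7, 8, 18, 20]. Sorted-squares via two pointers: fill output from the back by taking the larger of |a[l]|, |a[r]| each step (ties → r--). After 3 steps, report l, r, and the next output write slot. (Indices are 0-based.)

l=0 r=7: |-20|<=|20| out[7]=400, r--
l=0 r=6: |-20|>|18| out[6]=400, l++
l=1 r=6: |-17|<=|18| out[5]=324, r--

l=1, r=5, next write slot=4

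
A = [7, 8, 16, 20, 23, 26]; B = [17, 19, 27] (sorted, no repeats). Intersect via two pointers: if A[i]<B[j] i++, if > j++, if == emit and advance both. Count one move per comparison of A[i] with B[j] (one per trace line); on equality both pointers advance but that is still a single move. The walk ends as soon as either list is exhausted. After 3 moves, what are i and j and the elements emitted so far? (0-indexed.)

i=0 j=0: 7<17, i++
i=1 j=0: 8<17, i++
i=2 j=0: 16<17, i++

i=3, j=0, emitted=[]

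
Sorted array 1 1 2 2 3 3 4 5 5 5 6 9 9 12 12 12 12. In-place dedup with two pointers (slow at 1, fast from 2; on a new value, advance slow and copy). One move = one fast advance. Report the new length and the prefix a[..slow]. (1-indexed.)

slow=1 fast=2: a[fast]=1=a[slow] dup, fast++
slow=1 fast=3: a[fast]=2≠a[slow]=1 write a[2]=2, slow++,fast++
slow=2 fast=4: a[fast]=2=a[slow] dup, fast++
slow=2 fast=5: a[fast]=3≠a[slow]=2 write a[3]=3, slow++,fast++
slow=3 fast=6: a[fast]=3=a[slow] dup, fast++
slow=3 fast=7: a[fast]=4≠a[slow]=3 write a[4]=4, slow++,fast++
slow=4 fast=8: a[fast]=5≠a[slow]=4 write a[5]=5, slow++,fast++
slow=5 fast=9: a[fast]=5=a[slow] dup, fast++
slow=5 fast=10: a[fast]=5=a[slow] dup, fast++
slow=5 fast=11: a[fast]=6≠a[slow]=5 write a[6]=6, slow++,fast++
slow=6 fast=12: a[fast]=9≠a[slow]=6 write a[7]=9, slow++,fast++
slow=7 fast=13: a[fast]=9=a[slow] dup, fast++
slow=7 fast=14: a[fast]=12≠a[slow]=9 write a[8]=12, slow++,fast++
slow=8 fast=15: a[fast]=12=a[slow] dup, fast++
slow=8 fast=16: a[fast]=12=a[slow] dup, fast++
slow=8 fast=17: a[fast]=12=a[slow] dup, fast++

length 8; prefix = [1, 2, 3, 4, 5, 6, 9, 12]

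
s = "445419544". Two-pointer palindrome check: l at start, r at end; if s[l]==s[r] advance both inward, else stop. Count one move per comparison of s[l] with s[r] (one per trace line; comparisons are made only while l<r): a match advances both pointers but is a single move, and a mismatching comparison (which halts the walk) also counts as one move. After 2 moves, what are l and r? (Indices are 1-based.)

l=1 r=9: '4'=='4', l++,r--
l=2 r=8: '4'=='4', l++,r--

l=3, r=7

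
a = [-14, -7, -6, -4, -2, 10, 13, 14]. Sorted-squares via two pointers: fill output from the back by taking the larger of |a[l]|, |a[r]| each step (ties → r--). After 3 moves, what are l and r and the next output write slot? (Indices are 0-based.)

l=1, r=5, next write slot=4

[0,7] |-14|<=|14| out[7]=196 → r--
[0,6] |-14|>|13| out[6]=196 → l++
[1,6] |-7|<=|13| out[5]=169 → r--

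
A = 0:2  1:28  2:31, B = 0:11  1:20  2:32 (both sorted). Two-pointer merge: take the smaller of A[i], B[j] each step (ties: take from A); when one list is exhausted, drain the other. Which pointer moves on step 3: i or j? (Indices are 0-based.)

[i=0,j=0] A[i]=2<=B[j]=11 take 2 → i++
[i=1,j=0] A[i]=28>B[j]=11 take 11 → j++
[i=1,j=1] A[i]=28>B[j]=20 take 20 → j++

j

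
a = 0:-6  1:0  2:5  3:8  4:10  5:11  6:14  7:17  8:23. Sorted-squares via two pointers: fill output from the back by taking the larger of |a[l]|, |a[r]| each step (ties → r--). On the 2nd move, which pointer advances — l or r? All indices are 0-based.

r

[0,8] |-6|<=|23| out[8]=529 → r--
[0,7] |-6|<=|17| out[7]=289 → r--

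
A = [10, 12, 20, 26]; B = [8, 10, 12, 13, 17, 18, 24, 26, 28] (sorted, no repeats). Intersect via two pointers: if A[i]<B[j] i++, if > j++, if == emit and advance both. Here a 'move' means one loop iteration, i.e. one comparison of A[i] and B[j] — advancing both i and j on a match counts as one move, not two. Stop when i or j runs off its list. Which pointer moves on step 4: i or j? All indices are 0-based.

i=0 j=0: 10>8, j++
i=0 j=1: 10==10 emit, i++,j++
i=1 j=2: 12==12 emit, i++,j++
i=2 j=3: 20>13, j++

j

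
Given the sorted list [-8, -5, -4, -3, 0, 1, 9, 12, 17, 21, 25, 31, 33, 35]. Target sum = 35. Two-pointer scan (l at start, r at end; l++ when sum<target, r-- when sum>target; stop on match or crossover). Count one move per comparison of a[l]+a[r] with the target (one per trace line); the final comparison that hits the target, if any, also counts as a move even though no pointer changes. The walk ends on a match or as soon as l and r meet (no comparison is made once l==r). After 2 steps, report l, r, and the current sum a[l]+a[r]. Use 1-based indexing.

l=1 r=14: -8+35=27 <35, l++
l=2 r=14: -5+35=30 <35, l++

l=3, r=14, sum=31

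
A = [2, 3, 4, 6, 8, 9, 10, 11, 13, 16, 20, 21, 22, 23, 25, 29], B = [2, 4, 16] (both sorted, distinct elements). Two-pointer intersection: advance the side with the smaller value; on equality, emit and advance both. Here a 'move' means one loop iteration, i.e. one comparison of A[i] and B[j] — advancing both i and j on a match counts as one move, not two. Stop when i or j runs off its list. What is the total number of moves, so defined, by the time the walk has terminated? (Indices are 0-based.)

10 moves

[i=0,j=0] 2==2 emit → i++,j++
[i=1,j=1] 3<4 → i++
[i=2,j=1] 4==4 emit → i++,j++
[i=3,j=2] 6<16 → i++
[i=4,j=2] 8<16 → i++
[i=5,j=2] 9<16 → i++
[i=6,j=2] 10<16 → i++
[i=7,j=2] 11<16 → i++
[i=8,j=2] 13<16 → i++
[i=9,j=2] 16==16 emit → i++,j++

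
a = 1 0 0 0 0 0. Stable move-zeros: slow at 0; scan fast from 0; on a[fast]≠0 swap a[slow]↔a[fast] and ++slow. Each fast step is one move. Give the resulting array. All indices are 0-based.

(s=0,f=0) a[fast]=1≠0 swap→a[0]=1 → slow++,fast++
(s=1,f=1) a[fast]=0 → fast++
(s=1,f=2) a[fast]=0 → fast++
(s=1,f=3) a[fast]=0 → fast++
(s=1,f=4) a[fast]=0 → fast++
(s=1,f=5) a[fast]=0 → fast++

[1, 0, 0, 0, 0, 0]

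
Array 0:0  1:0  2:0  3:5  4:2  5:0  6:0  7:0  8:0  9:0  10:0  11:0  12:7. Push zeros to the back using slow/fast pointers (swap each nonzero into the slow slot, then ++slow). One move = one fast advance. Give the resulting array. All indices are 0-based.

[5, 2, 7, 0, 0, 0, 0, 0, 0, 0, 0, 0, 0]

(s=0,f=0) a[fast]=0 → fast++
(s=0,f=1) a[fast]=0 → fast++
(s=0,f=2) a[fast]=0 → fast++
(s=0,f=3) a[fast]=5≠0 swap→a[0]=5 → slow++,fast++
(s=1,f=4) a[fast]=2≠0 swap→a[1]=2 → slow++,fast++
(s=2,f=5) a[fast]=0 → fast++
(s=2,f=6) a[fast]=0 → fast++
(s=2,f=7) a[fast]=0 → fast++
(s=2,f=8) a[fast]=0 → fast++
(s=2,f=9) a[fast]=0 → fast++
(s=2,f=10) a[fast]=0 → fast++
(s=2,f=11) a[fast]=0 → fast++
(s=2,f=12) a[fast]=7≠0 swap→a[2]=7 → slow++,fast++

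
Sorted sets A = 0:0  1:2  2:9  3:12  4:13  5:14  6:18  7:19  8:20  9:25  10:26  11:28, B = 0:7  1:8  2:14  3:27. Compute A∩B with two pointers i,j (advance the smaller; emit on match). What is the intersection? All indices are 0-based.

intersection = [14]

i=0 j=0: 0<7, i++
i=1 j=0: 2<7, i++
i=2 j=0: 9>7, j++
i=2 j=1: 9>8, j++
i=2 j=2: 9<14, i++
i=3 j=2: 12<14, i++
i=4 j=2: 13<14, i++
i=5 j=2: 14==14 emit, i++,j++
i=6 j=3: 18<27, i++
i=7 j=3: 19<27, i++
i=8 j=3: 20<27, i++
i=9 j=3: 25<27, i++
i=10 j=3: 26<27, i++
i=11 j=3: 28>27, j++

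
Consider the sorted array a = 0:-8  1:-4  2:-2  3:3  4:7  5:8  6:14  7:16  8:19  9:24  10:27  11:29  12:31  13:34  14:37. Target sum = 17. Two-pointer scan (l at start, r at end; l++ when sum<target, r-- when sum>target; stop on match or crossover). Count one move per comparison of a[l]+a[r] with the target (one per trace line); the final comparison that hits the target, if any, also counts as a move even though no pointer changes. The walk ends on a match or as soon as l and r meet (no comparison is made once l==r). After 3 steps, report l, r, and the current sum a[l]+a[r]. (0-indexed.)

l=0, r=11, sum=21

[0,14] -8+37=29 >17 → r--
[0,13] -8+34=26 >17 → r--
[0,12] -8+31=23 >17 → r--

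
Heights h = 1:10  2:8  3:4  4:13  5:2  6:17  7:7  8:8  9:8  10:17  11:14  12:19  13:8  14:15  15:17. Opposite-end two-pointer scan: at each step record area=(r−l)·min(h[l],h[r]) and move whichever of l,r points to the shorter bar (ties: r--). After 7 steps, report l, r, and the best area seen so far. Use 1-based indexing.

[1,15] min(10,17)*14=140 best=140 * → l++
[2,15] min(8,17)*13=104 best=140 → l++
[3,15] min(4,17)*12=48 best=140 → l++
[4,15] min(13,17)*11=143 best=143 * → l++
[5,15] min(2,17)*10=20 best=143 → l++
[6,15] min(17,17)*9=153 best=153 * → r--
[6,14] min(17,15)*8=120 best=153 → r--

l=6, r=13, best area=153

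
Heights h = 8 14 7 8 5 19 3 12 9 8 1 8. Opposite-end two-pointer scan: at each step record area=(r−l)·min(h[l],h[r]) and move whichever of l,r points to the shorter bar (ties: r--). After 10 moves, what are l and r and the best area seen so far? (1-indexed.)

l=5, r=6, best area=88

l=1 r=12: min(8,8)*11=88 best=88 *, r--
l=1 r=11: min(8,1)*10=10 best=88, r--
l=1 r=10: min(8,8)*9=72 best=88, r--
l=1 r=9: min(8,9)*8=64 best=88, l++
l=2 r=9: min(14,9)*7=63 best=88, r--
l=2 r=8: min(14,12)*6=72 best=88, r--
l=2 r=7: min(14,3)*5=15 best=88, r--
l=2 r=6: min(14,19)*4=56 best=88, l++
l=3 r=6: min(7,19)*3=21 best=88, l++
l=4 r=6: min(8,19)*2=16 best=88, l++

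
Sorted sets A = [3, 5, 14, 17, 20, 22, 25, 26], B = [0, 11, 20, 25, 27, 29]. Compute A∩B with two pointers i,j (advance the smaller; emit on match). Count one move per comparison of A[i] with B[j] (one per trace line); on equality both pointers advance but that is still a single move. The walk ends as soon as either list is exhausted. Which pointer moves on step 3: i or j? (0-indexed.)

[i=0,j=0] 3>0 → j++
[i=0,j=1] 3<11 → i++
[i=1,j=1] 5<11 → i++

i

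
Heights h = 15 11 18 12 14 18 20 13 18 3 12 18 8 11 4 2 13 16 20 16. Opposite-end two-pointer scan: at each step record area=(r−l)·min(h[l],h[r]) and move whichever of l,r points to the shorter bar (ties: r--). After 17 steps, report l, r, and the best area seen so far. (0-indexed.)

l=6, r=8, best area=288

l=0 r=19: min(15,16)*19=285 best=285 *, l++
l=1 r=19: min(11,16)*18=198 best=285, l++
l=2 r=19: min(18,16)*17=272 best=285, r--
l=2 r=18: min(18,20)*16=288 best=288 *, l++
l=3 r=18: min(12,20)*15=180 best=288, l++
l=4 r=18: min(14,20)*14=196 best=288, l++
l=5 r=18: min(18,20)*13=234 best=288, l++
l=6 r=18: min(20,20)*12=240 best=288, r--
l=6 r=17: min(20,16)*11=176 best=288, r--
l=6 r=16: min(20,13)*10=130 best=288, r--
l=6 r=15: min(20,2)*9=18 best=288, r--
l=6 r=14: min(20,4)*8=32 best=288, r--
l=6 r=13: min(20,11)*7=77 best=288, r--
l=6 r=12: min(20,8)*6=48 best=288, r--
l=6 r=11: min(20,18)*5=90 best=288, r--
l=6 r=10: min(20,12)*4=48 best=288, r--
l=6 r=9: min(20,3)*3=9 best=288, r--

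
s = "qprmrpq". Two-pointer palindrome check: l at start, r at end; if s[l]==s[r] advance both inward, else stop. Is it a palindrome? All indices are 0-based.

palindrome

l=0 r=6: 'q'=='q', l++,r--
l=1 r=5: 'p'=='p', l++,r--
l=2 r=4: 'r'=='r', l++,r--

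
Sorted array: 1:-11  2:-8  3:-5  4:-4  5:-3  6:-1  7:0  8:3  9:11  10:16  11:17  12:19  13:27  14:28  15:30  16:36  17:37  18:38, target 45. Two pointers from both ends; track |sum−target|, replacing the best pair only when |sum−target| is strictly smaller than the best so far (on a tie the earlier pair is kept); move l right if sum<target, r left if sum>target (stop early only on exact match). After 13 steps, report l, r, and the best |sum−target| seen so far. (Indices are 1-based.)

l=10, r=14, best |Δ|=1

[1,18] -11+38=27 d=18 * → l++
[2,18] -8+38=30 d=15 * → l++
[3,18] -5+38=33 d=12 * → l++
[4,18] -4+38=34 d=11 * → l++
[5,18] -3+38=35 d=10 * → l++
[6,18] -1+38=37 d=8 * → l++
[7,18] 0+38=38 d=7 * → l++
[8,18] 3+38=41 d=4 * → l++
[9,18] 11+38=49 d=4 → r--
[9,17] 11+37=48 d=3 * → r--
[9,16] 11+36=47 d=2 * → r--
[9,15] 11+30=41 d=4 → l++
[10,15] 16+30=46 d=1 * → r--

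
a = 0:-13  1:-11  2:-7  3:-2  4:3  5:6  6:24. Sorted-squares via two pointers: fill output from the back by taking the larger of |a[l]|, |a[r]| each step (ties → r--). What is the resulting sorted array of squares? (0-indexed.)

[4, 9, 36, 49, 121, 169, 576]

[0,6] |-13|<=|24| out[6]=576 → r--
[0,5] |-13|>|6| out[5]=169 → l++
[1,5] |-11|>|6| out[4]=121 → l++
[2,5] |-7|>|6| out[3]=49 → l++
[3,5] |-2|<=|6| out[2]=36 → r--
[3,4] |-2|<=|3| out[1]=9 → r--
[3,3] |-2|<=|-2| out[0]=4 → r--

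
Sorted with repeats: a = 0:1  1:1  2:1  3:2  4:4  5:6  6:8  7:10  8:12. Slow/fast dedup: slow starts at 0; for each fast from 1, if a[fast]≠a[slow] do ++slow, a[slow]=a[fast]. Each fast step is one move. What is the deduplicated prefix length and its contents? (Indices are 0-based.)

(s=0,f=1) a[fast]=1=a[slow] dup → fast++
(s=0,f=2) a[fast]=1=a[slow] dup → fast++
(s=0,f=3) a[fast]=2≠a[slow]=1 write a[1]=2 → slow++,fast++
(s=1,f=4) a[fast]=4≠a[slow]=2 write a[2]=4 → slow++,fast++
(s=2,f=5) a[fast]=6≠a[slow]=4 write a[3]=6 → slow++,fast++
(s=3,f=6) a[fast]=8≠a[slow]=6 write a[4]=8 → slow++,fast++
(s=4,f=7) a[fast]=10≠a[slow]=8 write a[5]=10 → slow++,fast++
(s=5,f=8) a[fast]=12≠a[slow]=10 write a[6]=12 → slow++,fast++

length 7; prefix = [1, 2, 4, 6, 8, 10, 12]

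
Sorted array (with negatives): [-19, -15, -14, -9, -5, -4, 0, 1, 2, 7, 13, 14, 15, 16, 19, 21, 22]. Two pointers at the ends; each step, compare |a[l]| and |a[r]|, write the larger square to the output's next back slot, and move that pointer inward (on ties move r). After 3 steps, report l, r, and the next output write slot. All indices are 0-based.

[0,16] |-19|<=|22| out[16]=484 → r--
[0,15] |-19|<=|21| out[15]=441 → r--
[0,14] |-19|<=|19| out[14]=361 → r--

l=0, r=13, next write slot=13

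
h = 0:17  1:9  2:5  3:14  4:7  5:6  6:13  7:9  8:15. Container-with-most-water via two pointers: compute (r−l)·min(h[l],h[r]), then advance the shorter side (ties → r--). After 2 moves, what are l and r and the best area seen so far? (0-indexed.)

l=0, r=6, best area=120

l=0 r=8: min(17,15)*8=120 best=120 *, r--
l=0 r=7: min(17,9)*7=63 best=120, r--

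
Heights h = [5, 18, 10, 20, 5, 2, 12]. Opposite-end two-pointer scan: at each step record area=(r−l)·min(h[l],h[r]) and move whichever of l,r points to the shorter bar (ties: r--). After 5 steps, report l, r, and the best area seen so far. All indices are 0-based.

l=2, r=3, best area=60

l=0 r=6: min(5,12)*6=30 best=30 *, l++
l=1 r=6: min(18,12)*5=60 best=60 *, r--
l=1 r=5: min(18,2)*4=8 best=60, r--
l=1 r=4: min(18,5)*3=15 best=60, r--
l=1 r=3: min(18,20)*2=36 best=60, l++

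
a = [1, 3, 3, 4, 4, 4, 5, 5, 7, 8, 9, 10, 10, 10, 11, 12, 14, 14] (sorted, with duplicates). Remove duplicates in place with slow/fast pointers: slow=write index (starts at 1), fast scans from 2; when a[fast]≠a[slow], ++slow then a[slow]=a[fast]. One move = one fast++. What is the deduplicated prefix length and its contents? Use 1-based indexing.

slow=1 fast=2: a[fast]=3≠a[slow]=1 write a[2]=3, slow++,fast++
slow=2 fast=3: a[fast]=3=a[slow] dup, fast++
slow=2 fast=4: a[fast]=4≠a[slow]=3 write a[3]=4, slow++,fast++
slow=3 fast=5: a[fast]=4=a[slow] dup, fast++
slow=3 fast=6: a[fast]=4=a[slow] dup, fast++
slow=3 fast=7: a[fast]=5≠a[slow]=4 write a[4]=5, slow++,fast++
slow=4 fast=8: a[fast]=5=a[slow] dup, fast++
slow=4 fast=9: a[fast]=7≠a[slow]=5 write a[5]=7, slow++,fast++
slow=5 fast=10: a[fast]=8≠a[slow]=7 write a[6]=8, slow++,fast++
slow=6 fast=11: a[fast]=9≠a[slow]=8 write a[7]=9, slow++,fast++
slow=7 fast=12: a[fast]=10≠a[slow]=9 write a[8]=10, slow++,fast++
slow=8 fast=13: a[fast]=10=a[slow] dup, fast++
slow=8 fast=14: a[fast]=10=a[slow] dup, fast++
slow=8 fast=15: a[fast]=11≠a[slow]=10 write a[9]=11, slow++,fast++
slow=9 fast=16: a[fast]=12≠a[slow]=11 write a[10]=12, slow++,fast++
slow=10 fast=17: a[fast]=14≠a[slow]=12 write a[11]=14, slow++,fast++
slow=11 fast=18: a[fast]=14=a[slow] dup, fast++

length 11; prefix = [1, 3, 4, 5, 7, 8, 9, 10, 11, 12, 14]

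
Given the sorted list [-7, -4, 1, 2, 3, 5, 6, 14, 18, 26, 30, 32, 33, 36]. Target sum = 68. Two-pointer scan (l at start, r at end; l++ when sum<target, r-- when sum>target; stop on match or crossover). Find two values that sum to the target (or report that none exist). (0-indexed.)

[0,13] -7+36=29 <68 → l++
[1,13] -4+36=32 <68 → l++
[2,13] 1+36=37 <68 → l++
[3,13] 2+36=38 <68 → l++
[4,13] 3+36=39 <68 → l++
[5,13] 5+36=41 <68 → l++
[6,13] 6+36=42 <68 → l++
[7,13] 14+36=50 <68 → l++
[8,13] 18+36=54 <68 → l++
[9,13] 26+36=62 <68 → l++
[10,13] 30+36=66 <68 → l++
[11,13] 32+36=68 → found

(32, 36)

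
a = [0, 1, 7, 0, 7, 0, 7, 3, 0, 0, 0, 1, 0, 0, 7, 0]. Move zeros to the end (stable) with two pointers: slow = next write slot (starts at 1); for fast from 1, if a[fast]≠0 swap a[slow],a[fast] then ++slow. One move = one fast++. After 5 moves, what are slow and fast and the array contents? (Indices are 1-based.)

slow=4, fast=6, a=[1, 7, 7, 0, 0, 0, 7, 3, 0, 0, 0, 1, 0, 0, 7, 0]

(s=1,f=1) a[fast]=0 → fast++
(s=1,f=2) a[fast]=1≠0 swap→a[1]=1 → slow++,fast++
(s=2,f=3) a[fast]=7≠0 swap→a[2]=7 → slow++,fast++
(s=3,f=4) a[fast]=0 → fast++
(s=3,f=5) a[fast]=7≠0 swap→a[3]=7 → slow++,fast++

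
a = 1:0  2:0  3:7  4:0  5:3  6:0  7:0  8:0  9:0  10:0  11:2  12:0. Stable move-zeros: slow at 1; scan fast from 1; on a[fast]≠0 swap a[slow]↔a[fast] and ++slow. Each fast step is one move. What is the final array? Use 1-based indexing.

slow=1 fast=1: a[fast]=0, fast++
slow=1 fast=2: a[fast]=0, fast++
slow=1 fast=3: a[fast]=7≠0 swap→a[1]=7, slow++,fast++
slow=2 fast=4: a[fast]=0, fast++
slow=2 fast=5: a[fast]=3≠0 swap→a[2]=3, slow++,fast++
slow=3 fast=6: a[fast]=0, fast++
slow=3 fast=7: a[fast]=0, fast++
slow=3 fast=8: a[fast]=0, fast++
slow=3 fast=9: a[fast]=0, fast++
slow=3 fast=10: a[fast]=0, fast++
slow=3 fast=11: a[fast]=2≠0 swap→a[3]=2, slow++,fast++
slow=4 fast=12: a[fast]=0, fast++

[7, 3, 2, 0, 0, 0, 0, 0, 0, 0, 0, 0]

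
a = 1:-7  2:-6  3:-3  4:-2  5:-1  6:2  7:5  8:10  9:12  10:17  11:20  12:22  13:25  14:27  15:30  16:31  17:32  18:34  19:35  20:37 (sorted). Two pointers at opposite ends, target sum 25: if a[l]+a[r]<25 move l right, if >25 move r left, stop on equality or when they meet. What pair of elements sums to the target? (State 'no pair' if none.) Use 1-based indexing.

(-7, 32)

[1,20] -7+37=30 >25 → r--
[1,19] -7+35=28 >25 → r--
[1,18] -7+34=27 >25 → r--
[1,17] -7+32=25 → found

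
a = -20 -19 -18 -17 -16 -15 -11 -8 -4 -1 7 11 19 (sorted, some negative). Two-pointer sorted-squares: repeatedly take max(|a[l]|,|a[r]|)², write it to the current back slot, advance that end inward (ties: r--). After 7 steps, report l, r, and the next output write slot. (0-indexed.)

[0,12] |-20|>|19| out[12]=400 → l++
[1,12] |-19|<=|19| out[11]=361 → r--
[1,11] |-19|>|11| out[10]=361 → l++
[2,11] |-18|>|11| out[9]=324 → l++
[3,11] |-17|>|11| out[8]=289 → l++
[4,11] |-16|>|11| out[7]=256 → l++
[5,11] |-15|>|11| out[6]=225 → l++

l=6, r=11, next write slot=5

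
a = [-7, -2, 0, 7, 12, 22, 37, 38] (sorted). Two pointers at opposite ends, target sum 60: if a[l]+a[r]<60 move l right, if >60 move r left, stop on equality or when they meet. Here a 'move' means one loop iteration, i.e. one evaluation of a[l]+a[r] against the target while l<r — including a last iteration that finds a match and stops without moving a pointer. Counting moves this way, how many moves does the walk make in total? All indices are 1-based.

[1,8] -7+38=31 <60 → l++
[2,8] -2+38=36 <60 → l++
[3,8] 0+38=38 <60 → l++
[4,8] 7+38=45 <60 → l++
[5,8] 12+38=50 <60 → l++
[6,8] 22+38=60 → found

6 moves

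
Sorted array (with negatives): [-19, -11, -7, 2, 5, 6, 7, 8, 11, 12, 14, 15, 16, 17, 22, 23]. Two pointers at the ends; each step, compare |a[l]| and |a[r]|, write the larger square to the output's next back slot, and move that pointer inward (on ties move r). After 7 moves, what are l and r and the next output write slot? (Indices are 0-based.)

l=1, r=9, next write slot=8

l=0 r=15: |-19|<=|23| out[15]=529, r--
l=0 r=14: |-19|<=|22| out[14]=484, r--
l=0 r=13: |-19|>|17| out[13]=361, l++
l=1 r=13: |-11|<=|17| out[12]=289, r--
l=1 r=12: |-11|<=|16| out[11]=256, r--
l=1 r=11: |-11|<=|15| out[10]=225, r--
l=1 r=10: |-11|<=|14| out[9]=196, r--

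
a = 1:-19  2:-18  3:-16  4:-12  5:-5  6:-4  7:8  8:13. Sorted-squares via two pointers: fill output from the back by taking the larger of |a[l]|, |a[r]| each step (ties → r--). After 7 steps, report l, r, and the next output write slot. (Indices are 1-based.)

l=6, r=6, next write slot=1

[1,8] |-19|>|13| out[8]=361 → l++
[2,8] |-18|>|13| out[7]=324 → l++
[3,8] |-16|>|13| out[6]=256 → l++
[4,8] |-12|<=|13| out[5]=169 → r--
[4,7] |-12|>|8| out[4]=144 → l++
[5,7] |-5|<=|8| out[3]=64 → r--
[5,6] |-5|>|-4| out[2]=25 → l++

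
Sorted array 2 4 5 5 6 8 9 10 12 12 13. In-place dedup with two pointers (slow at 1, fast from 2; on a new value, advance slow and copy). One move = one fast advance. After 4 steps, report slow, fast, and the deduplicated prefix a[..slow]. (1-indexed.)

(s=1,f=2) a[fast]=4≠a[slow]=2 write a[2]=4 → slow++,fast++
(s=2,f=3) a[fast]=5≠a[slow]=4 write a[3]=5 → slow++,fast++
(s=3,f=4) a[fast]=5=a[slow] dup → fast++
(s=3,f=5) a[fast]=6≠a[slow]=5 write a[4]=6 → slow++,fast++

slow=4, fast=6, prefix=[2, 4, 5, 6]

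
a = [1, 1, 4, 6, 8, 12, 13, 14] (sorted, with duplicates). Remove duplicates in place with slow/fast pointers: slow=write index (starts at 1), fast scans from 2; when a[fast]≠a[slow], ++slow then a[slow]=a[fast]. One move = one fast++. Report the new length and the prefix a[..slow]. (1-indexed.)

(s=1,f=2) a[fast]=1=a[slow] dup → fast++
(s=1,f=3) a[fast]=4≠a[slow]=1 write a[2]=4 → slow++,fast++
(s=2,f=4) a[fast]=6≠a[slow]=4 write a[3]=6 → slow++,fast++
(s=3,f=5) a[fast]=8≠a[slow]=6 write a[4]=8 → slow++,fast++
(s=4,f=6) a[fast]=12≠a[slow]=8 write a[5]=12 → slow++,fast++
(s=5,f=7) a[fast]=13≠a[slow]=12 write a[6]=13 → slow++,fast++
(s=6,f=8) a[fast]=14≠a[slow]=13 write a[7]=14 → slow++,fast++

length 7; prefix = [1, 4, 6, 8, 12, 13, 14]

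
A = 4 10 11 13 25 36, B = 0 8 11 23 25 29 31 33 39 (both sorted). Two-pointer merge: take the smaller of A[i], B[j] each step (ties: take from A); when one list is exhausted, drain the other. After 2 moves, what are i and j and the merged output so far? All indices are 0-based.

i=1, j=1, merged so far=[0, 4]

[i=0,j=0] A[i]=4>B[j]=0 take 0 → j++
[i=0,j=1] A[i]=4<=B[j]=8 take 4 → i++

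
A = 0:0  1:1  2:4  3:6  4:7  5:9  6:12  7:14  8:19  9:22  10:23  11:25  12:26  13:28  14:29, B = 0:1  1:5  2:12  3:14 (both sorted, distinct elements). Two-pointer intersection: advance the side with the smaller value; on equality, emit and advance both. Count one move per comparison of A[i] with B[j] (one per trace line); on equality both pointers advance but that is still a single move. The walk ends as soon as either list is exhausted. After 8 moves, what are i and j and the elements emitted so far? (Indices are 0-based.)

i=7, j=3, emitted=[1, 12]

i=0 j=0: 0<1, i++
i=1 j=0: 1==1 emit, i++,j++
i=2 j=1: 4<5, i++
i=3 j=1: 6>5, j++
i=3 j=2: 6<12, i++
i=4 j=2: 7<12, i++
i=5 j=2: 9<12, i++
i=6 j=2: 12==12 emit, i++,j++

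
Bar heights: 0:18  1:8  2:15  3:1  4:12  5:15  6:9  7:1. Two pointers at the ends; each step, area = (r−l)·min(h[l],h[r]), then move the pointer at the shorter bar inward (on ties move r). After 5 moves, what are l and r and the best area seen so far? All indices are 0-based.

[0,7] min(18,1)*7=7 best=7 * → r--
[0,6] min(18,9)*6=54 best=54 * → r--
[0,5] min(18,15)*5=75 best=75 * → r--
[0,4] min(18,12)*4=48 best=75 → r--
[0,3] min(18,1)*3=3 best=75 → r--

l=0, r=2, best area=75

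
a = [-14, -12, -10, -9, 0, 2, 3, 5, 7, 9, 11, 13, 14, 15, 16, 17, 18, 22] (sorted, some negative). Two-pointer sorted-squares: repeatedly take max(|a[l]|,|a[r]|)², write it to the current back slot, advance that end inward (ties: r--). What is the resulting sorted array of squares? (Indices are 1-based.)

[1,18] |-14|<=|22| out[18]=484 → r--
[1,17] |-14|<=|18| out[17]=324 → r--
[1,16] |-14|<=|17| out[16]=289 → r--
[1,15] |-14|<=|16| out[15]=256 → r--
[1,14] |-14|<=|15| out[14]=225 → r--
[1,13] |-14|<=|14| out[13]=196 → r--
[1,12] |-14|>|13| out[12]=196 → l++
[2,12] |-12|<=|13| out[11]=169 → r--
[2,11] |-12|>|11| out[10]=144 → l++
[3,11] |-10|<=|11| out[9]=121 → r--
[3,10] |-10|>|9| out[8]=100 → l++
[4,10] |-9|<=|9| out[7]=81 → r--
[4,9] |-9|>|7| out[6]=81 → l++
[5,9] |0|<=|7| out[5]=49 → r--
[5,8] |0|<=|5| out[4]=25 → r--
[5,7] |0|<=|3| out[3]=9 → r--
[5,6] |0|<=|2| out[2]=4 → r--
[5,5] |0|<=|0| out[1]=0 → r--

[0, 4, 9, 25, 49, 81, 81, 100, 121, 144, 169, 196, 196, 225, 256, 289, 324, 484]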